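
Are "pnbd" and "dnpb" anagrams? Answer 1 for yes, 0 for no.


Strings: "pnbd", "dnpb"
Sorted first:  bdnp
Sorted second: bdnp
Sorted forms match => anagrams

1


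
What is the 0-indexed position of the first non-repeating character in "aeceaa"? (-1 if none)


Input: aeceaa
Character frequencies:
  'a': 3
  'c': 1
  'e': 2
Scanning left to right for freq == 1:
  Position 0 ('a'): freq=3, skip
  Position 1 ('e'): freq=2, skip
  Position 2 ('c'): unique! => answer = 2

2


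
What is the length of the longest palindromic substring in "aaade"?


Input: "aaade"
Checking substrings for palindromes:
  [0:3] "aaa" (len 3) => palindrome
  [0:2] "aa" (len 2) => palindrome
  [1:3] "aa" (len 2) => palindrome
Longest palindromic substring: "aaa" with length 3

3


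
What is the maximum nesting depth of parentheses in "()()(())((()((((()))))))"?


Input: "()()(())((()((((()))))))"
Tracking depth:
  Position 0 '(': depth becomes 1
  Position 1 ')': depth becomes 0
  Position 2 '(': depth becomes 1
  Position 3 ')': depth becomes 0
  Position 4 '(': depth becomes 1
  Position 5 '(': depth becomes 2
  Position 6 ')': depth becomes 1
  Position 7 ')': depth becomes 0
  Position 8 '(': depth becomes 1
  Position 9 '(': depth becomes 2
  Position 10 '(': depth becomes 3
  Position 11 ')': depth becomes 2
  Position 12 '(': depth becomes 3
  Position 13 '(': depth becomes 4
  Position 14 '(': depth becomes 5
  Position 15 '(': depth becomes 6
  Position 16 '(': depth becomes 7
  Position 17 ')': depth becomes 6
  Position 18 ')': depth becomes 5
  Position 19 ')': depth becomes 4
  Position 20 ')': depth becomes 3
  Position 21 ')': depth becomes 2
  Position 22 ')': depth becomes 1
  Position 23 ')': depth becomes 0
Maximum depth reached: 7

7


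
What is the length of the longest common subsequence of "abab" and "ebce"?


LCS of "abab" and "ebce"
DP table:
           e    b    c    e
      0    0    0    0    0
  a   0    0    0    0    0
  b   0    0    1    1    1
  a   0    0    1    1    1
  b   0    0    1    1    1
LCS length = dp[4][4] = 1

1


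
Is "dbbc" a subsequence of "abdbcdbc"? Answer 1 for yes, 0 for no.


Check if "dbbc" is a subsequence of "abdbcdbc"
Greedy scan:
  Position 0 ('a'): no match needed
  Position 1 ('b'): no match needed
  Position 2 ('d'): matches sub[0] = 'd'
  Position 3 ('b'): matches sub[1] = 'b'
  Position 4 ('c'): no match needed
  Position 5 ('d'): no match needed
  Position 6 ('b'): matches sub[2] = 'b'
  Position 7 ('c'): matches sub[3] = 'c'
All 4 characters matched => is a subsequence

1


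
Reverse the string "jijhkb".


Input: jijhkb
Reading characters right to left:
  Position 5: 'b'
  Position 4: 'k'
  Position 3: 'h'
  Position 2: 'j'
  Position 1: 'i'
  Position 0: 'j'
Reversed: bkhjij

bkhjij


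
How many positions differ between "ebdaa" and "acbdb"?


Comparing "ebdaa" and "acbdb" position by position:
  Position 0: 'e' vs 'a' => DIFFER
  Position 1: 'b' vs 'c' => DIFFER
  Position 2: 'd' vs 'b' => DIFFER
  Position 3: 'a' vs 'd' => DIFFER
  Position 4: 'a' vs 'b' => DIFFER
Positions that differ: 5

5


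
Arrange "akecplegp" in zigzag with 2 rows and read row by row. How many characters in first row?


Zigzag "akecplegp" into 2 rows:
Placing characters:
  'a' => row 0
  'k' => row 1
  'e' => row 0
  'c' => row 1
  'p' => row 0
  'l' => row 1
  'e' => row 0
  'g' => row 1
  'p' => row 0
Rows:
  Row 0: "aepep"
  Row 1: "kclg"
First row length: 5

5


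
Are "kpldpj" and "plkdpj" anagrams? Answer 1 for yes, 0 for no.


Strings: "kpldpj", "plkdpj"
Sorted first:  djklpp
Sorted second: djklpp
Sorted forms match => anagrams

1


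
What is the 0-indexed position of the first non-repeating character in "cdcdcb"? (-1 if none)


Input: cdcdcb
Character frequencies:
  'b': 1
  'c': 3
  'd': 2
Scanning left to right for freq == 1:
  Position 0 ('c'): freq=3, skip
  Position 1 ('d'): freq=2, skip
  Position 2 ('c'): freq=3, skip
  Position 3 ('d'): freq=2, skip
  Position 4 ('c'): freq=3, skip
  Position 5 ('b'): unique! => answer = 5

5


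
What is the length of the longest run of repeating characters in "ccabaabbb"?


Input: "ccabaabbb"
Scanning for longest run:
  Position 1 ('c'): continues run of 'c', length=2
  Position 2 ('a'): new char, reset run to 1
  Position 3 ('b'): new char, reset run to 1
  Position 4 ('a'): new char, reset run to 1
  Position 5 ('a'): continues run of 'a', length=2
  Position 6 ('b'): new char, reset run to 1
  Position 7 ('b'): continues run of 'b', length=2
  Position 8 ('b'): continues run of 'b', length=3
Longest run: 'b' with length 3

3


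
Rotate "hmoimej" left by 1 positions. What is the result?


Input: "hmoimej", rotate left by 1
First 1 characters: "h"
Remaining characters: "moimej"
Concatenate remaining + first: "moimej" + "h" = "moimejh"

moimejh


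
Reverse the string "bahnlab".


Input: bahnlab
Reading characters right to left:
  Position 6: 'b'
  Position 5: 'a'
  Position 4: 'l'
  Position 3: 'n'
  Position 2: 'h'
  Position 1: 'a'
  Position 0: 'b'
Reversed: balnhab

balnhab


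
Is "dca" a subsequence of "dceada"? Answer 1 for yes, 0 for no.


Check if "dca" is a subsequence of "dceada"
Greedy scan:
  Position 0 ('d'): matches sub[0] = 'd'
  Position 1 ('c'): matches sub[1] = 'c'
  Position 2 ('e'): no match needed
  Position 3 ('a'): matches sub[2] = 'a'
  Position 4 ('d'): no match needed
  Position 5 ('a'): no match needed
All 3 characters matched => is a subsequence

1


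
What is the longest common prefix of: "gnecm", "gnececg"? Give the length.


Words: gnecm, gnececg
  Position 0: all 'g' => match
  Position 1: all 'n' => match
  Position 2: all 'e' => match
  Position 3: all 'c' => match
  Position 4: ('m', 'e') => mismatch, stop
LCP = "gnec" (length 4)

4


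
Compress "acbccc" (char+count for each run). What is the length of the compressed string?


Input: acbccc
Runs:
  'a' x 1 => "a1"
  'c' x 1 => "c1"
  'b' x 1 => "b1"
  'c' x 3 => "c3"
Compressed: "a1c1b1c3"
Compressed length: 8

8


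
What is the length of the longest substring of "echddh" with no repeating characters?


Input: "echddh"
Sliding window (track last position of each char):
  Position 0 ('e'): window [0,0] length 1 -- new best
  Position 1 ('c'): window [0,1] length 2 -- new best
  Position 2 ('h'): window [0,2] length 3 -- new best
  Position 3 ('d'): window [0,3] length 4 -- new best
  Position 4 ('d'): repeat (last at 3), move window start to 4
  Position 4 ('d'): window [4,4] length 1
  Position 5 ('h'): window [4,5] length 2
Longest substring with no repeats: "echd" with length 4

4


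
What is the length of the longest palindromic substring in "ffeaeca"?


Input: "ffeaeca"
Checking substrings for palindromes:
  [2:5] "eae" (len 3) => palindrome
  [0:2] "ff" (len 2) => palindrome
Longest palindromic substring: "eae" with length 3

3


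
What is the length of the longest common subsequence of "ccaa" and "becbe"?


LCS of "ccaa" and "becbe"
DP table:
           b    e    c    b    e
      0    0    0    0    0    0
  c   0    0    0    1    1    1
  c   0    0    0    1    1    1
  a   0    0    0    1    1    1
  a   0    0    0    1    1    1
LCS length = dp[4][5] = 1

1


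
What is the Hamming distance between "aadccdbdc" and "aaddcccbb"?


Comparing "aadccdbdc" and "aaddcccbb" position by position:
  Position 0: 'a' vs 'a' => same
  Position 1: 'a' vs 'a' => same
  Position 2: 'd' vs 'd' => same
  Position 3: 'c' vs 'd' => differ
  Position 4: 'c' vs 'c' => same
  Position 5: 'd' vs 'c' => differ
  Position 6: 'b' vs 'c' => differ
  Position 7: 'd' vs 'b' => differ
  Position 8: 'c' vs 'b' => differ
Total differences (Hamming distance): 5

5


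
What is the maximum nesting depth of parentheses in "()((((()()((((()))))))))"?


Input: "()((((()()((((()))))))))"
Tracking depth:
  Position 0 '(': depth becomes 1
  Position 1 ')': depth becomes 0
  Position 2 '(': depth becomes 1
  Position 3 '(': depth becomes 2
  Position 4 '(': depth becomes 3
  Position 5 '(': depth becomes 4
  Position 6 '(': depth becomes 5
  Position 7 ')': depth becomes 4
  Position 8 '(': depth becomes 5
  Position 9 ')': depth becomes 4
  Position 10 '(': depth becomes 5
  Position 11 '(': depth becomes 6
  Position 12 '(': depth becomes 7
  Position 13 '(': depth becomes 8
  Position 14 '(': depth becomes 9
  Position 15 ')': depth becomes 8
  Position 16 ')': depth becomes 7
  Position 17 ')': depth becomes 6
  Position 18 ')': depth becomes 5
  Position 19 ')': depth becomes 4
  Position 20 ')': depth becomes 3
  Position 21 ')': depth becomes 2
  Position 22 ')': depth becomes 1
  Position 23 ')': depth becomes 0
Maximum depth reached: 9

9


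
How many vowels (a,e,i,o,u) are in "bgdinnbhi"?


Input: bgdinnbhi
Checking each character:
  'b' at position 0: consonant
  'g' at position 1: consonant
  'd' at position 2: consonant
  'i' at position 3: vowel (running total: 1)
  'n' at position 4: consonant
  'n' at position 5: consonant
  'b' at position 6: consonant
  'h' at position 7: consonant
  'i' at position 8: vowel (running total: 2)
Total vowels: 2

2


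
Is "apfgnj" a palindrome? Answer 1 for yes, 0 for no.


Input: apfgnj
Reversed: jngfpa
  Compare pos 0 ('a') with pos 5 ('j'): MISMATCH
  Compare pos 1 ('p') with pos 4 ('n'): MISMATCH
  Compare pos 2 ('f') with pos 3 ('g'): MISMATCH
Result: not a palindrome

0


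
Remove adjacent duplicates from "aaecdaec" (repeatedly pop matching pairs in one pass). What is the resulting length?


Input: aaecdaec
Stack-based adjacent duplicate removal:
  Read 'a': push. Stack: a
  Read 'a': matches stack top 'a' => pop. Stack: (empty)
  Read 'e': push. Stack: e
  Read 'c': push. Stack: ec
  Read 'd': push. Stack: ecd
  Read 'a': push. Stack: ecda
  Read 'e': push. Stack: ecdae
  Read 'c': push. Stack: ecdaec
Final stack: "ecdaec" (length 6)

6


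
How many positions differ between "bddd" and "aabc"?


Comparing "bddd" and "aabc" position by position:
  Position 0: 'b' vs 'a' => DIFFER
  Position 1: 'd' vs 'a' => DIFFER
  Position 2: 'd' vs 'b' => DIFFER
  Position 3: 'd' vs 'c' => DIFFER
Positions that differ: 4

4


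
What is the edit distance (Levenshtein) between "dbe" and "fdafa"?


Computing edit distance: "dbe" -> "fdafa"
DP table:
           f    d    a    f    a
      0    1    2    3    4    5
  d   1    1    1    2    3    4
  b   2    2    2    2    3    4
  e   3    3    3    3    3    4
Edit distance = dp[3][5] = 4

4


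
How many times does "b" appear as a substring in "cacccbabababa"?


Searching for "b" in "cacccbabababa"
Scanning each position:
  Position 0: "c" => no
  Position 1: "a" => no
  Position 2: "c" => no
  Position 3: "c" => no
  Position 4: "c" => no
  Position 5: "b" => MATCH
  Position 6: "a" => no
  Position 7: "b" => MATCH
  Position 8: "a" => no
  Position 9: "b" => MATCH
  Position 10: "a" => no
  Position 11: "b" => MATCH
  Position 12: "a" => no
Total occurrences: 4

4


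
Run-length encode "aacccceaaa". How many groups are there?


Input: aacccceaaa
Scanning for consecutive runs:
  Group 1: 'a' x 2 (positions 0-1)
  Group 2: 'c' x 4 (positions 2-5)
  Group 3: 'e' x 1 (positions 6-6)
  Group 4: 'a' x 3 (positions 7-9)
Total groups: 4

4


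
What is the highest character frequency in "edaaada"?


Input: edaaada
Character counts:
  'a': 4
  'd': 2
  'e': 1
Maximum frequency: 4

4


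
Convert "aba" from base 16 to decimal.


Input: "aba" in base 16
Positional expansion:
  Digit 'a' (value 10) x 16^2 = 2560
  Digit 'b' (value 11) x 16^1 = 176
  Digit 'a' (value 10) x 16^0 = 10
Sum = 2746

2746


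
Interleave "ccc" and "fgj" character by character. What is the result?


Interleaving "ccc" and "fgj":
  Position 0: 'c' from first, 'f' from second => "cf"
  Position 1: 'c' from first, 'g' from second => "cg"
  Position 2: 'c' from first, 'j' from second => "cj"
Result: cfcgcj

cfcgcj


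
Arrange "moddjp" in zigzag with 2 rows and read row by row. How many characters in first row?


Zigzag "moddjp" into 2 rows:
Placing characters:
  'm' => row 0
  'o' => row 1
  'd' => row 0
  'd' => row 1
  'j' => row 0
  'p' => row 1
Rows:
  Row 0: "mdj"
  Row 1: "odp"
First row length: 3

3


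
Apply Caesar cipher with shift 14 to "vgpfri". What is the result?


Caesar cipher: shift "vgpfri" by 14
  'v' (pos 21) + 14 = pos 9 = 'j'
  'g' (pos 6) + 14 = pos 20 = 'u'
  'p' (pos 15) + 14 = pos 3 = 'd'
  'f' (pos 5) + 14 = pos 19 = 't'
  'r' (pos 17) + 14 = pos 5 = 'f'
  'i' (pos 8) + 14 = pos 22 = 'w'
Result: judtfw

judtfw


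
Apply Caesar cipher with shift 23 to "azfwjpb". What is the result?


Caesar cipher: shift "azfwjpb" by 23
  'a' (pos 0) + 23 = pos 23 = 'x'
  'z' (pos 25) + 23 = pos 22 = 'w'
  'f' (pos 5) + 23 = pos 2 = 'c'
  'w' (pos 22) + 23 = pos 19 = 't'
  'j' (pos 9) + 23 = pos 6 = 'g'
  'p' (pos 15) + 23 = pos 12 = 'm'
  'b' (pos 1) + 23 = pos 24 = 'y'
Result: xwctgmy

xwctgmy


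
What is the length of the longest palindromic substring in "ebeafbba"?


Input: "ebeafbba"
Checking substrings for palindromes:
  [0:3] "ebe" (len 3) => palindrome
  [5:7] "bb" (len 2) => palindrome
Longest palindromic substring: "ebe" with length 3

3


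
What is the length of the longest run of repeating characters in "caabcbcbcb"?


Input: "caabcbcbcb"
Scanning for longest run:
  Position 1 ('a'): new char, reset run to 1
  Position 2 ('a'): continues run of 'a', length=2
  Position 3 ('b'): new char, reset run to 1
  Position 4 ('c'): new char, reset run to 1
  Position 5 ('b'): new char, reset run to 1
  Position 6 ('c'): new char, reset run to 1
  Position 7 ('b'): new char, reset run to 1
  Position 8 ('c'): new char, reset run to 1
  Position 9 ('b'): new char, reset run to 1
Longest run: 'a' with length 2

2


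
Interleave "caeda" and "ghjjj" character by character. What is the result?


Interleaving "caeda" and "ghjjj":
  Position 0: 'c' from first, 'g' from second => "cg"
  Position 1: 'a' from first, 'h' from second => "ah"
  Position 2: 'e' from first, 'j' from second => "ej"
  Position 3: 'd' from first, 'j' from second => "dj"
  Position 4: 'a' from first, 'j' from second => "aj"
Result: cgahejdjaj

cgahejdjaj


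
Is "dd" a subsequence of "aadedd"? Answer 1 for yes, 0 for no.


Check if "dd" is a subsequence of "aadedd"
Greedy scan:
  Position 0 ('a'): no match needed
  Position 1 ('a'): no match needed
  Position 2 ('d'): matches sub[0] = 'd'
  Position 3 ('e'): no match needed
  Position 4 ('d'): matches sub[1] = 'd'
  Position 5 ('d'): no match needed
All 2 characters matched => is a subsequence

1


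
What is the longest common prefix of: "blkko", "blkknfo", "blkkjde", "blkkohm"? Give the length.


Words: blkko, blkknfo, blkkjde, blkkohm
  Position 0: all 'b' => match
  Position 1: all 'l' => match
  Position 2: all 'k' => match
  Position 3: all 'k' => match
  Position 4: ('o', 'n', 'j', 'o') => mismatch, stop
LCP = "blkk" (length 4)

4


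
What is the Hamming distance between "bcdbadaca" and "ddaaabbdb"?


Comparing "bcdbadaca" and "ddaaabbdb" position by position:
  Position 0: 'b' vs 'd' => differ
  Position 1: 'c' vs 'd' => differ
  Position 2: 'd' vs 'a' => differ
  Position 3: 'b' vs 'a' => differ
  Position 4: 'a' vs 'a' => same
  Position 5: 'd' vs 'b' => differ
  Position 6: 'a' vs 'b' => differ
  Position 7: 'c' vs 'd' => differ
  Position 8: 'a' vs 'b' => differ
Total differences (Hamming distance): 8

8


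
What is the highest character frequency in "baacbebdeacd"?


Input: baacbebdeacd
Character counts:
  'a': 3
  'b': 3
  'c': 2
  'd': 2
  'e': 2
Maximum frequency: 3

3


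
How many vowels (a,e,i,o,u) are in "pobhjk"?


Input: pobhjk
Checking each character:
  'p' at position 0: consonant
  'o' at position 1: vowel (running total: 1)
  'b' at position 2: consonant
  'h' at position 3: consonant
  'j' at position 4: consonant
  'k' at position 5: consonant
Total vowels: 1

1


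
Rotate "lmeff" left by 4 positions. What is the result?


Input: "lmeff", rotate left by 4
First 4 characters: "lmef"
Remaining characters: "f"
Concatenate remaining + first: "f" + "lmef" = "flmef"

flmef


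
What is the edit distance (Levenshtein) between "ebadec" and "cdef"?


Computing edit distance: "ebadec" -> "cdef"
DP table:
           c    d    e    f
      0    1    2    3    4
  e   1    1    2    2    3
  b   2    2    2    3    3
  a   3    3    3    3    4
  d   4    4    3    4    4
  e   5    5    4    3    4
  c   6    5    5    4    4
Edit distance = dp[6][4] = 4

4


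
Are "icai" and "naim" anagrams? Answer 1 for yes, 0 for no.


Strings: "icai", "naim"
Sorted first:  acii
Sorted second: aimn
Differ at position 1: 'c' vs 'i' => not anagrams

0


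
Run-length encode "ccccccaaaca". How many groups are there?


Input: ccccccaaaca
Scanning for consecutive runs:
  Group 1: 'c' x 6 (positions 0-5)
  Group 2: 'a' x 3 (positions 6-8)
  Group 3: 'c' x 1 (positions 9-9)
  Group 4: 'a' x 1 (positions 10-10)
Total groups: 4

4


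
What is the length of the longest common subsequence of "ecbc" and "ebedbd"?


LCS of "ecbc" and "ebedbd"
DP table:
           e    b    e    d    b    d
      0    0    0    0    0    0    0
  e   0    1    1    1    1    1    1
  c   0    1    1    1    1    1    1
  b   0    1    2    2    2    2    2
  c   0    1    2    2    2    2    2
LCS length = dp[4][6] = 2

2


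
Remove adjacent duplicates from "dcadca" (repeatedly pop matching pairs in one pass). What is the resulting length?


Input: dcadca
Stack-based adjacent duplicate removal:
  Read 'd': push. Stack: d
  Read 'c': push. Stack: dc
  Read 'a': push. Stack: dca
  Read 'd': push. Stack: dcad
  Read 'c': push. Stack: dcadc
  Read 'a': push. Stack: dcadca
Final stack: "dcadca" (length 6)

6


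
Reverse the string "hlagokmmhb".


Input: hlagokmmhb
Reading characters right to left:
  Position 9: 'b'
  Position 8: 'h'
  Position 7: 'm'
  Position 6: 'm'
  Position 5: 'k'
  Position 4: 'o'
  Position 3: 'g'
  Position 2: 'a'
  Position 1: 'l'
  Position 0: 'h'
Reversed: bhmmkogalh

bhmmkogalh


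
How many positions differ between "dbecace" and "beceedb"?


Comparing "dbecace" and "beceedb" position by position:
  Position 0: 'd' vs 'b' => DIFFER
  Position 1: 'b' vs 'e' => DIFFER
  Position 2: 'e' vs 'c' => DIFFER
  Position 3: 'c' vs 'e' => DIFFER
  Position 4: 'a' vs 'e' => DIFFER
  Position 5: 'c' vs 'd' => DIFFER
  Position 6: 'e' vs 'b' => DIFFER
Positions that differ: 7

7


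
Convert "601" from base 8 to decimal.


Input: "601" in base 8
Positional expansion:
  Digit '6' (value 6) x 8^2 = 384
  Digit '0' (value 0) x 8^1 = 0
  Digit '1' (value 1) x 8^0 = 1
Sum = 385

385


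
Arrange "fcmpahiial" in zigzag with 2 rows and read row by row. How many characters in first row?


Zigzag "fcmpahiial" into 2 rows:
Placing characters:
  'f' => row 0
  'c' => row 1
  'm' => row 0
  'p' => row 1
  'a' => row 0
  'h' => row 1
  'i' => row 0
  'i' => row 1
  'a' => row 0
  'l' => row 1
Rows:
  Row 0: "fmaia"
  Row 1: "cphil"
First row length: 5

5


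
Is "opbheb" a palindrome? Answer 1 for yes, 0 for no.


Input: opbheb
Reversed: behbpo
  Compare pos 0 ('o') with pos 5 ('b'): MISMATCH
  Compare pos 1 ('p') with pos 4 ('e'): MISMATCH
  Compare pos 2 ('b') with pos 3 ('h'): MISMATCH
Result: not a palindrome

0


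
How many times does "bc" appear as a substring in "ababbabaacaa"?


Searching for "bc" in "ababbabaacaa"
Scanning each position:
  Position 0: "ab" => no
  Position 1: "ba" => no
  Position 2: "ab" => no
  Position 3: "bb" => no
  Position 4: "ba" => no
  Position 5: "ab" => no
  Position 6: "ba" => no
  Position 7: "aa" => no
  Position 8: "ac" => no
  Position 9: "ca" => no
  Position 10: "aa" => no
Total occurrences: 0

0


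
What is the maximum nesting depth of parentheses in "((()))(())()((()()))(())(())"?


Input: "((()))(())()((()()))(())(())"
Tracking depth:
  Position 0 '(': depth becomes 1
  Position 1 '(': depth becomes 2
  Position 2 '(': depth becomes 3
  Position 3 ')': depth becomes 2
  Position 4 ')': depth becomes 1
  Position 5 ')': depth becomes 0
  Position 6 '(': depth becomes 1
  Position 7 '(': depth becomes 2
  Position 8 ')': depth becomes 1
  Position 9 ')': depth becomes 0
  Position 10 '(': depth becomes 1
  Position 11 ')': depth becomes 0
  Position 12 '(': depth becomes 1
  Position 13 '(': depth becomes 2
  Position 14 '(': depth becomes 3
  Position 15 ')': depth becomes 2
  Position 16 '(': depth becomes 3
  Position 17 ')': depth becomes 2
  Position 18 ')': depth becomes 1
  Position 19 ')': depth becomes 0
  Position 20 '(': depth becomes 1
  Position 21 '(': depth becomes 2
  Position 22 ')': depth becomes 1
  Position 23 ')': depth becomes 0
  Position 24 '(': depth becomes 1
  Position 25 '(': depth becomes 2
  Position 26 ')': depth becomes 1
  Position 27 ')': depth becomes 0
Maximum depth reached: 3

3


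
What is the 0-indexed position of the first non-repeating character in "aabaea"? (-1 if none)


Input: aabaea
Character frequencies:
  'a': 4
  'b': 1
  'e': 1
Scanning left to right for freq == 1:
  Position 0 ('a'): freq=4, skip
  Position 1 ('a'): freq=4, skip
  Position 2 ('b'): unique! => answer = 2

2


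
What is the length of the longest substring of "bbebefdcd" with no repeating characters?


Input: "bbebefdcd"
Sliding window (track last position of each char):
  Position 0 ('b'): window [0,0] length 1 -- new best
  Position 1 ('b'): repeat (last at 0), move window start to 1
  Position 1 ('b'): window [1,1] length 1
  Position 2 ('e'): window [1,2] length 2 -- new best
  Position 3 ('b'): repeat (last at 1), move window start to 2
  Position 3 ('b'): window [2,3] length 2
  Position 4 ('e'): repeat (last at 2), move window start to 3
  Position 4 ('e'): window [3,4] length 2
  Position 5 ('f'): window [3,5] length 3 -- new best
  Position 6 ('d'): window [3,6] length 4 -- new best
  Position 7 ('c'): window [3,7] length 5 -- new best
  Position 8 ('d'): repeat (last at 6), move window start to 7
  Position 8 ('d'): window [7,8] length 2
Longest substring with no repeats: "befdc" with length 5

5


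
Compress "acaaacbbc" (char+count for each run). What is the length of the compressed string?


Input: acaaacbbc
Runs:
  'a' x 1 => "a1"
  'c' x 1 => "c1"
  'a' x 3 => "a3"
  'c' x 1 => "c1"
  'b' x 2 => "b2"
  'c' x 1 => "c1"
Compressed: "a1c1a3c1b2c1"
Compressed length: 12

12


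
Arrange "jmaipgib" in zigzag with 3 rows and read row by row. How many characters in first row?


Zigzag "jmaipgib" into 3 rows:
Placing characters:
  'j' => row 0
  'm' => row 1
  'a' => row 2
  'i' => row 1
  'p' => row 0
  'g' => row 1
  'i' => row 2
  'b' => row 1
Rows:
  Row 0: "jp"
  Row 1: "migb"
  Row 2: "ai"
First row length: 2

2


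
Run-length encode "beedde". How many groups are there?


Input: beedde
Scanning for consecutive runs:
  Group 1: 'b' x 1 (positions 0-0)
  Group 2: 'e' x 2 (positions 1-2)
  Group 3: 'd' x 2 (positions 3-4)
  Group 4: 'e' x 1 (positions 5-5)
Total groups: 4

4


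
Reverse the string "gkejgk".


Input: gkejgk
Reading characters right to left:
  Position 5: 'k'
  Position 4: 'g'
  Position 3: 'j'
  Position 2: 'e'
  Position 1: 'k'
  Position 0: 'g'
Reversed: kgjekg

kgjekg


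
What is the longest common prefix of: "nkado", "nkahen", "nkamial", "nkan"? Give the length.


Words: nkado, nkahen, nkamial, nkan
  Position 0: all 'n' => match
  Position 1: all 'k' => match
  Position 2: all 'a' => match
  Position 3: ('d', 'h', 'm', 'n') => mismatch, stop
LCP = "nka" (length 3)

3


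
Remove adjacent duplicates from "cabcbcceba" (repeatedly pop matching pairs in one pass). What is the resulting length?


Input: cabcbcceba
Stack-based adjacent duplicate removal:
  Read 'c': push. Stack: c
  Read 'a': push. Stack: ca
  Read 'b': push. Stack: cab
  Read 'c': push. Stack: cabc
  Read 'b': push. Stack: cabcb
  Read 'c': push. Stack: cabcbc
  Read 'c': matches stack top 'c' => pop. Stack: cabcb
  Read 'e': push. Stack: cabcbe
  Read 'b': push. Stack: cabcbeb
  Read 'a': push. Stack: cabcbeba
Final stack: "cabcbeba" (length 8)

8


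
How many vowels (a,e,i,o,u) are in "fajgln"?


Input: fajgln
Checking each character:
  'f' at position 0: consonant
  'a' at position 1: vowel (running total: 1)
  'j' at position 2: consonant
  'g' at position 3: consonant
  'l' at position 4: consonant
  'n' at position 5: consonant
Total vowels: 1

1


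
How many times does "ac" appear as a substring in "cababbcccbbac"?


Searching for "ac" in "cababbcccbbac"
Scanning each position:
  Position 0: "ca" => no
  Position 1: "ab" => no
  Position 2: "ba" => no
  Position 3: "ab" => no
  Position 4: "bb" => no
  Position 5: "bc" => no
  Position 6: "cc" => no
  Position 7: "cc" => no
  Position 8: "cb" => no
  Position 9: "bb" => no
  Position 10: "ba" => no
  Position 11: "ac" => MATCH
Total occurrences: 1

1


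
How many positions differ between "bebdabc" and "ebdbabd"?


Comparing "bebdabc" and "ebdbabd" position by position:
  Position 0: 'b' vs 'e' => DIFFER
  Position 1: 'e' vs 'b' => DIFFER
  Position 2: 'b' vs 'd' => DIFFER
  Position 3: 'd' vs 'b' => DIFFER
  Position 4: 'a' vs 'a' => same
  Position 5: 'b' vs 'b' => same
  Position 6: 'c' vs 'd' => DIFFER
Positions that differ: 5

5


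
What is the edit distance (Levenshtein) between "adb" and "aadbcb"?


Computing edit distance: "adb" -> "aadbcb"
DP table:
           a    a    d    b    c    b
      0    1    2    3    4    5    6
  a   1    0    1    2    3    4    5
  d   2    1    1    1    2    3    4
  b   3    2    2    2    1    2    3
Edit distance = dp[3][6] = 3

3


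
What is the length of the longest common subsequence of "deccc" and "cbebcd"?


LCS of "deccc" and "cbebcd"
DP table:
           c    b    e    b    c    d
      0    0    0    0    0    0    0
  d   0    0    0    0    0    0    1
  e   0    0    0    1    1    1    1
  c   0    1    1    1    1    2    2
  c   0    1    1    1    1    2    2
  c   0    1    1    1    1    2    2
LCS length = dp[5][6] = 2

2


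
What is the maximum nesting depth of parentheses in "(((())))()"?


Input: "(((())))()"
Tracking depth:
  Position 0 '(': depth becomes 1
  Position 1 '(': depth becomes 2
  Position 2 '(': depth becomes 3
  Position 3 '(': depth becomes 4
  Position 4 ')': depth becomes 3
  Position 5 ')': depth becomes 2
  Position 6 ')': depth becomes 1
  Position 7 ')': depth becomes 0
  Position 8 '(': depth becomes 1
  Position 9 ')': depth becomes 0
Maximum depth reached: 4

4


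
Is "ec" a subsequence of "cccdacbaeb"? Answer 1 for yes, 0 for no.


Check if "ec" is a subsequence of "cccdacbaeb"
Greedy scan:
  Position 0 ('c'): no match needed
  Position 1 ('c'): no match needed
  Position 2 ('c'): no match needed
  Position 3 ('d'): no match needed
  Position 4 ('a'): no match needed
  Position 5 ('c'): no match needed
  Position 6 ('b'): no match needed
  Position 7 ('a'): no match needed
  Position 8 ('e'): matches sub[0] = 'e'
  Position 9 ('b'): no match needed
Only matched 1/2 characters => not a subsequence

0


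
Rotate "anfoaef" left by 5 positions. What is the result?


Input: "anfoaef", rotate left by 5
First 5 characters: "anfoa"
Remaining characters: "ef"
Concatenate remaining + first: "ef" + "anfoa" = "efanfoa"

efanfoa


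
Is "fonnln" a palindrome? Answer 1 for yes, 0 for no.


Input: fonnln
Reversed: nlnnof
  Compare pos 0 ('f') with pos 5 ('n'): MISMATCH
  Compare pos 1 ('o') with pos 4 ('l'): MISMATCH
  Compare pos 2 ('n') with pos 3 ('n'): match
Result: not a palindrome

0


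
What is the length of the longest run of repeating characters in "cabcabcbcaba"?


Input: "cabcabcbcaba"
Scanning for longest run:
  Position 1 ('a'): new char, reset run to 1
  Position 2 ('b'): new char, reset run to 1
  Position 3 ('c'): new char, reset run to 1
  Position 4 ('a'): new char, reset run to 1
  Position 5 ('b'): new char, reset run to 1
  Position 6 ('c'): new char, reset run to 1
  Position 7 ('b'): new char, reset run to 1
  Position 8 ('c'): new char, reset run to 1
  Position 9 ('a'): new char, reset run to 1
  Position 10 ('b'): new char, reset run to 1
  Position 11 ('a'): new char, reset run to 1
Longest run: 'c' with length 1

1


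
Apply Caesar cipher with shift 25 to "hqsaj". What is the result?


Caesar cipher: shift "hqsaj" by 25
  'h' (pos 7) + 25 = pos 6 = 'g'
  'q' (pos 16) + 25 = pos 15 = 'p'
  's' (pos 18) + 25 = pos 17 = 'r'
  'a' (pos 0) + 25 = pos 25 = 'z'
  'j' (pos 9) + 25 = pos 8 = 'i'
Result: gprzi

gprzi


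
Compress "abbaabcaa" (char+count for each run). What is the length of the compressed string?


Input: abbaabcaa
Runs:
  'a' x 1 => "a1"
  'b' x 2 => "b2"
  'a' x 2 => "a2"
  'b' x 1 => "b1"
  'c' x 1 => "c1"
  'a' x 2 => "a2"
Compressed: "a1b2a2b1c1a2"
Compressed length: 12

12


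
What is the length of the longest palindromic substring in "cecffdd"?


Input: "cecffdd"
Checking substrings for palindromes:
  [0:3] "cec" (len 3) => palindrome
  [3:5] "ff" (len 2) => palindrome
  [5:7] "dd" (len 2) => palindrome
Longest palindromic substring: "cec" with length 3

3


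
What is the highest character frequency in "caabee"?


Input: caabee
Character counts:
  'a': 2
  'b': 1
  'c': 1
  'e': 2
Maximum frequency: 2

2


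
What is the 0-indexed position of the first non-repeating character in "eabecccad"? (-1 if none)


Input: eabecccad
Character frequencies:
  'a': 2
  'b': 1
  'c': 3
  'd': 1
  'e': 2
Scanning left to right for freq == 1:
  Position 0 ('e'): freq=2, skip
  Position 1 ('a'): freq=2, skip
  Position 2 ('b'): unique! => answer = 2

2


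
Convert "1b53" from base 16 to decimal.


Input: "1b53" in base 16
Positional expansion:
  Digit '1' (value 1) x 16^3 = 4096
  Digit 'b' (value 11) x 16^2 = 2816
  Digit '5' (value 5) x 16^1 = 80
  Digit '3' (value 3) x 16^0 = 3
Sum = 6995

6995


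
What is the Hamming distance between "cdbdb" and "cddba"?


Comparing "cdbdb" and "cddba" position by position:
  Position 0: 'c' vs 'c' => same
  Position 1: 'd' vs 'd' => same
  Position 2: 'b' vs 'd' => differ
  Position 3: 'd' vs 'b' => differ
  Position 4: 'b' vs 'a' => differ
Total differences (Hamming distance): 3

3


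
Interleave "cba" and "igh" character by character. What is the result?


Interleaving "cba" and "igh":
  Position 0: 'c' from first, 'i' from second => "ci"
  Position 1: 'b' from first, 'g' from second => "bg"
  Position 2: 'a' from first, 'h' from second => "ah"
Result: cibgah

cibgah


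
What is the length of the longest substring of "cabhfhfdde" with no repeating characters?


Input: "cabhfhfdde"
Sliding window (track last position of each char):
  Position 0 ('c'): window [0,0] length 1 -- new best
  Position 1 ('a'): window [0,1] length 2 -- new best
  Position 2 ('b'): window [0,2] length 3 -- new best
  Position 3 ('h'): window [0,3] length 4 -- new best
  Position 4 ('f'): window [0,4] length 5 -- new best
  Position 5 ('h'): repeat (last at 3), move window start to 4
  Position 5 ('h'): window [4,5] length 2
  Position 6 ('f'): repeat (last at 4), move window start to 5
  Position 6 ('f'): window [5,6] length 2
  Position 7 ('d'): window [5,7] length 3
  Position 8 ('d'): repeat (last at 7), move window start to 8
  Position 8 ('d'): window [8,8] length 1
  Position 9 ('e'): window [8,9] length 2
Longest substring with no repeats: "cabhf" with length 5

5


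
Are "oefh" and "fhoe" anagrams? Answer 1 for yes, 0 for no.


Strings: "oefh", "fhoe"
Sorted first:  efho
Sorted second: efho
Sorted forms match => anagrams

1


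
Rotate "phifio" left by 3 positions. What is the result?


Input: "phifio", rotate left by 3
First 3 characters: "phi"
Remaining characters: "fio"
Concatenate remaining + first: "fio" + "phi" = "fiophi"

fiophi


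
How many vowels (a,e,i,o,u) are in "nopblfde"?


Input: nopblfde
Checking each character:
  'n' at position 0: consonant
  'o' at position 1: vowel (running total: 1)
  'p' at position 2: consonant
  'b' at position 3: consonant
  'l' at position 4: consonant
  'f' at position 5: consonant
  'd' at position 6: consonant
  'e' at position 7: vowel (running total: 2)
Total vowels: 2

2


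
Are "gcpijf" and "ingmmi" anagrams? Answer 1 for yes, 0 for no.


Strings: "gcpijf", "ingmmi"
Sorted first:  cfgijp
Sorted second: giimmn
Differ at position 0: 'c' vs 'g' => not anagrams

0


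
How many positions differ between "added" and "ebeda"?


Comparing "added" and "ebeda" position by position:
  Position 0: 'a' vs 'e' => DIFFER
  Position 1: 'd' vs 'b' => DIFFER
  Position 2: 'd' vs 'e' => DIFFER
  Position 3: 'e' vs 'd' => DIFFER
  Position 4: 'd' vs 'a' => DIFFER
Positions that differ: 5

5


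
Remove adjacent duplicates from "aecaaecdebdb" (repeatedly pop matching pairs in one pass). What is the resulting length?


Input: aecaaecdebdb
Stack-based adjacent duplicate removal:
  Read 'a': push. Stack: a
  Read 'e': push. Stack: ae
  Read 'c': push. Stack: aec
  Read 'a': push. Stack: aeca
  Read 'a': matches stack top 'a' => pop. Stack: aec
  Read 'e': push. Stack: aece
  Read 'c': push. Stack: aecec
  Read 'd': push. Stack: aececd
  Read 'e': push. Stack: aececde
  Read 'b': push. Stack: aececdeb
  Read 'd': push. Stack: aececdebd
  Read 'b': push. Stack: aececdebdb
Final stack: "aececdebdb" (length 10)

10


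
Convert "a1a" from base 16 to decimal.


Input: "a1a" in base 16
Positional expansion:
  Digit 'a' (value 10) x 16^2 = 2560
  Digit '1' (value 1) x 16^1 = 16
  Digit 'a' (value 10) x 16^0 = 10
Sum = 2586

2586


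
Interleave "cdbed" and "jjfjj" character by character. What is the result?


Interleaving "cdbed" and "jjfjj":
  Position 0: 'c' from first, 'j' from second => "cj"
  Position 1: 'd' from first, 'j' from second => "dj"
  Position 2: 'b' from first, 'f' from second => "bf"
  Position 3: 'e' from first, 'j' from second => "ej"
  Position 4: 'd' from first, 'j' from second => "dj"
Result: cjdjbfejdj

cjdjbfejdj


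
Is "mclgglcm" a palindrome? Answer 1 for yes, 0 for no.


Input: mclgglcm
Reversed: mclgglcm
  Compare pos 0 ('m') with pos 7 ('m'): match
  Compare pos 1 ('c') with pos 6 ('c'): match
  Compare pos 2 ('l') with pos 5 ('l'): match
  Compare pos 3 ('g') with pos 4 ('g'): match
Result: palindrome

1


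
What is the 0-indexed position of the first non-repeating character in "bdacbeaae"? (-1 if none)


Input: bdacbeaae
Character frequencies:
  'a': 3
  'b': 2
  'c': 1
  'd': 1
  'e': 2
Scanning left to right for freq == 1:
  Position 0 ('b'): freq=2, skip
  Position 1 ('d'): unique! => answer = 1

1


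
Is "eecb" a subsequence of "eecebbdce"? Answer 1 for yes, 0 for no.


Check if "eecb" is a subsequence of "eecebbdce"
Greedy scan:
  Position 0 ('e'): matches sub[0] = 'e'
  Position 1 ('e'): matches sub[1] = 'e'
  Position 2 ('c'): matches sub[2] = 'c'
  Position 3 ('e'): no match needed
  Position 4 ('b'): matches sub[3] = 'b'
  Position 5 ('b'): no match needed
  Position 6 ('d'): no match needed
  Position 7 ('c'): no match needed
  Position 8 ('e'): no match needed
All 4 characters matched => is a subsequence

1


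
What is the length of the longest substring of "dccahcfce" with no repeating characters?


Input: "dccahcfce"
Sliding window (track last position of each char):
  Position 0 ('d'): window [0,0] length 1 -- new best
  Position 1 ('c'): window [0,1] length 2 -- new best
  Position 2 ('c'): repeat (last at 1), move window start to 2
  Position 2 ('c'): window [2,2] length 1
  Position 3 ('a'): window [2,3] length 2
  Position 4 ('h'): window [2,4] length 3 -- new best
  Position 5 ('c'): repeat (last at 2), move window start to 3
  Position 5 ('c'): window [3,5] length 3
  Position 6 ('f'): window [3,6] length 4 -- new best
  Position 7 ('c'): repeat (last at 5), move window start to 6
  Position 7 ('c'): window [6,7] length 2
  Position 8 ('e'): window [6,8] length 3
Longest substring with no repeats: "ahcf" with length 4

4


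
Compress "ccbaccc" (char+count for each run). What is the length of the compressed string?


Input: ccbaccc
Runs:
  'c' x 2 => "c2"
  'b' x 1 => "b1"
  'a' x 1 => "a1"
  'c' x 3 => "c3"
Compressed: "c2b1a1c3"
Compressed length: 8

8


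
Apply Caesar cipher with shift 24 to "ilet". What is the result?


Caesar cipher: shift "ilet" by 24
  'i' (pos 8) + 24 = pos 6 = 'g'
  'l' (pos 11) + 24 = pos 9 = 'j'
  'e' (pos 4) + 24 = pos 2 = 'c'
  't' (pos 19) + 24 = pos 17 = 'r'
Result: gjcr

gjcr


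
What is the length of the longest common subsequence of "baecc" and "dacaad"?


LCS of "baecc" and "dacaad"
DP table:
           d    a    c    a    a    d
      0    0    0    0    0    0    0
  b   0    0    0    0    0    0    0
  a   0    0    1    1    1    1    1
  e   0    0    1    1    1    1    1
  c   0    0    1    2    2    2    2
  c   0    0    1    2    2    2    2
LCS length = dp[5][6] = 2

2


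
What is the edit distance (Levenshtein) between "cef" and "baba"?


Computing edit distance: "cef" -> "baba"
DP table:
           b    a    b    a
      0    1    2    3    4
  c   1    1    2    3    4
  e   2    2    2    3    4
  f   3    3    3    3    4
Edit distance = dp[3][4] = 4

4


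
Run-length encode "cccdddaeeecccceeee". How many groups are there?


Input: cccdddaeeecccceeee
Scanning for consecutive runs:
  Group 1: 'c' x 3 (positions 0-2)
  Group 2: 'd' x 3 (positions 3-5)
  Group 3: 'a' x 1 (positions 6-6)
  Group 4: 'e' x 3 (positions 7-9)
  Group 5: 'c' x 4 (positions 10-13)
  Group 6: 'e' x 4 (positions 14-17)
Total groups: 6

6


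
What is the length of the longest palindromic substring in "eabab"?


Input: "eabab"
Checking substrings for palindromes:
  [1:4] "aba" (len 3) => palindrome
  [2:5] "bab" (len 3) => palindrome
Longest palindromic substring: "aba" with length 3

3


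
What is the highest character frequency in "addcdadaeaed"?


Input: addcdadaeaed
Character counts:
  'a': 4
  'c': 1
  'd': 5
  'e': 2
Maximum frequency: 5

5


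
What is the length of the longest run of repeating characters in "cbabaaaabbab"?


Input: "cbabaaaabbab"
Scanning for longest run:
  Position 1 ('b'): new char, reset run to 1
  Position 2 ('a'): new char, reset run to 1
  Position 3 ('b'): new char, reset run to 1
  Position 4 ('a'): new char, reset run to 1
  Position 5 ('a'): continues run of 'a', length=2
  Position 6 ('a'): continues run of 'a', length=3
  Position 7 ('a'): continues run of 'a', length=4
  Position 8 ('b'): new char, reset run to 1
  Position 9 ('b'): continues run of 'b', length=2
  Position 10 ('a'): new char, reset run to 1
  Position 11 ('b'): new char, reset run to 1
Longest run: 'a' with length 4

4


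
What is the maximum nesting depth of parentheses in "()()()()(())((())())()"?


Input: "()()()()(())((())())()"
Tracking depth:
  Position 0 '(': depth becomes 1
  Position 1 ')': depth becomes 0
  Position 2 '(': depth becomes 1
  Position 3 ')': depth becomes 0
  Position 4 '(': depth becomes 1
  Position 5 ')': depth becomes 0
  Position 6 '(': depth becomes 1
  Position 7 ')': depth becomes 0
  Position 8 '(': depth becomes 1
  Position 9 '(': depth becomes 2
  Position 10 ')': depth becomes 1
  Position 11 ')': depth becomes 0
  Position 12 '(': depth becomes 1
  Position 13 '(': depth becomes 2
  Position 14 '(': depth becomes 3
  Position 15 ')': depth becomes 2
  Position 16 ')': depth becomes 1
  Position 17 '(': depth becomes 2
  Position 18 ')': depth becomes 1
  Position 19 ')': depth becomes 0
  Position 20 '(': depth becomes 1
  Position 21 ')': depth becomes 0
Maximum depth reached: 3

3


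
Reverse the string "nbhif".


Input: nbhif
Reading characters right to left:
  Position 4: 'f'
  Position 3: 'i'
  Position 2: 'h'
  Position 1: 'b'
  Position 0: 'n'
Reversed: fihbn

fihbn


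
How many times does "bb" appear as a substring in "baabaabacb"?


Searching for "bb" in "baabaabacb"
Scanning each position:
  Position 0: "ba" => no
  Position 1: "aa" => no
  Position 2: "ab" => no
  Position 3: "ba" => no
  Position 4: "aa" => no
  Position 5: "ab" => no
  Position 6: "ba" => no
  Position 7: "ac" => no
  Position 8: "cb" => no
Total occurrences: 0

0
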